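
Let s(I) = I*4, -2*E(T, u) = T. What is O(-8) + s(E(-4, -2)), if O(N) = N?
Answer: 0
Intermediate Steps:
E(T, u) = -T/2
s(I) = 4*I
O(-8) + s(E(-4, -2)) = -8 + 4*(-1/2*(-4)) = -8 + 4*2 = -8 + 8 = 0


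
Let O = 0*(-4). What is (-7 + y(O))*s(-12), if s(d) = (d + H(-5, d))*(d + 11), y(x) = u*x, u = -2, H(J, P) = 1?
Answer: -77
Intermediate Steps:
O = 0
y(x) = -2*x
s(d) = (1 + d)*(11 + d) (s(d) = (d + 1)*(d + 11) = (1 + d)*(11 + d))
(-7 + y(O))*s(-12) = (-7 - 2*0)*(11 + (-12)² + 12*(-12)) = (-7 + 0)*(11 + 144 - 144) = -7*11 = -77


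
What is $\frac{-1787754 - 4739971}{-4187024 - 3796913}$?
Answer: $\frac{6527725}{7983937} \approx 0.81761$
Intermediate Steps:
$\frac{-1787754 - 4739971}{-4187024 - 3796913} = - \frac{6527725}{-7983937} = \left(-6527725\right) \left(- \frac{1}{7983937}\right) = \frac{6527725}{7983937}$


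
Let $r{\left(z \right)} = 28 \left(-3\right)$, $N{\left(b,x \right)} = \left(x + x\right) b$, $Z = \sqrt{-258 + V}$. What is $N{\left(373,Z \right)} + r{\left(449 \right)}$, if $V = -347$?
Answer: $-84 + 8206 i \sqrt{5} \approx -84.0 + 18349.0 i$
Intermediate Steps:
$Z = 11 i \sqrt{5}$ ($Z = \sqrt{-258 - 347} = \sqrt{-605} = 11 i \sqrt{5} \approx 24.597 i$)
$N{\left(b,x \right)} = 2 b x$ ($N{\left(b,x \right)} = 2 x b = 2 b x$)
$r{\left(z \right)} = -84$
$N{\left(373,Z \right)} + r{\left(449 \right)} = 2 \cdot 373 \cdot 11 i \sqrt{5} - 84 = 8206 i \sqrt{5} - 84 = -84 + 8206 i \sqrt{5}$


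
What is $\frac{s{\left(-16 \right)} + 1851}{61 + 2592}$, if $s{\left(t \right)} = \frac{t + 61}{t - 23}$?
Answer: $\frac{24048}{34489} \approx 0.69727$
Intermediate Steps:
$s{\left(t \right)} = \frac{61 + t}{-23 + t}$
$\frac{s{\left(-16 \right)} + 1851}{61 + 2592} = \frac{\frac{61 - 16}{-23 - 16} + 1851}{61 + 2592} = \frac{\frac{1}{-39} \cdot 45 + 1851}{2653} = \left(\left(- \frac{1}{39}\right) 45 + 1851\right) \frac{1}{2653} = \left(- \frac{15}{13} + 1851\right) \frac{1}{2653} = \frac{24048}{13} \cdot \frac{1}{2653} = \frac{24048}{34489}$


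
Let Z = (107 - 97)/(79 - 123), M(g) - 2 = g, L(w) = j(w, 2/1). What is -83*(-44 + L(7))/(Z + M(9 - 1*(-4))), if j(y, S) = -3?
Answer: 85822/325 ≈ 264.07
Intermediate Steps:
L(w) = -3
M(g) = 2 + g
Z = -5/22 (Z = 10/(-44) = 10*(-1/44) = -5/22 ≈ -0.22727)
-83*(-44 + L(7))/(Z + M(9 - 1*(-4))) = -83*(-44 - 3)/(-5/22 + (2 + (9 - 1*(-4)))) = -(-3901)/(-5/22 + (2 + (9 + 4))) = -(-3901)/(-5/22 + (2 + 13)) = -(-3901)/(-5/22 + 15) = -(-3901)/325/22 = -(-3901)*22/325 = -83*(-1034/325) = 85822/325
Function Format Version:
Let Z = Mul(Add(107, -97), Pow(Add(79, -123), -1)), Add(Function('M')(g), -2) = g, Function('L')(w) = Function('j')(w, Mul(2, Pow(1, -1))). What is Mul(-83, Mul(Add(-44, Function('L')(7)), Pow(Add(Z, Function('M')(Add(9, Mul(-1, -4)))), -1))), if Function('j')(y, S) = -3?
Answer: Rational(85822, 325) ≈ 264.07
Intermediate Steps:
Function('L')(w) = -3
Function('M')(g) = Add(2, g)
Z = Rational(-5, 22) (Z = Mul(10, Pow(-44, -1)) = Mul(10, Rational(-1, 44)) = Rational(-5, 22) ≈ -0.22727)
Mul(-83, Mul(Add(-44, Function('L')(7)), Pow(Add(Z, Function('M')(Add(9, Mul(-1, -4)))), -1))) = Mul(-83, Mul(Add(-44, -3), Pow(Add(Rational(-5, 22), Add(2, Add(9, Mul(-1, -4)))), -1))) = Mul(-83, Mul(-47, Pow(Add(Rational(-5, 22), Add(2, Add(9, 4))), -1))) = Mul(-83, Mul(-47, Pow(Add(Rational(-5, 22), Add(2, 13)), -1))) = Mul(-83, Mul(-47, Pow(Add(Rational(-5, 22), 15), -1))) = Mul(-83, Mul(-47, Pow(Rational(325, 22), -1))) = Mul(-83, Mul(-47, Rational(22, 325))) = Mul(-83, Rational(-1034, 325)) = Rational(85822, 325)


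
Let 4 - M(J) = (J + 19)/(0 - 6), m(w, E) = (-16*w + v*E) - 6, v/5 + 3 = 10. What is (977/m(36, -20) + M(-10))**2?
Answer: 9223369/410881 ≈ 22.448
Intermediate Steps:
v = 35 (v = -15 + 5*10 = -15 + 50 = 35)
m(w, E) = -6 - 16*w + 35*E (m(w, E) = (-16*w + 35*E) - 6 = -6 - 16*w + 35*E)
M(J) = 43/6 + J/6 (M(J) = 4 - (J + 19)/(0 - 6) = 4 - (19 + J)/(-6) = 4 - (19 + J)*(-1)/6 = 4 - (-19/6 - J/6) = 4 + (19/6 + J/6) = 43/6 + J/6)
(977/m(36, -20) + M(-10))**2 = (977/(-6 - 16*36 + 35*(-20)) + (43/6 + (1/6)*(-10)))**2 = (977/(-6 - 576 - 700) + (43/6 - 5/3))**2 = (977/(-1282) + 11/2)**2 = (977*(-1/1282) + 11/2)**2 = (-977/1282 + 11/2)**2 = (3037/641)**2 = 9223369/410881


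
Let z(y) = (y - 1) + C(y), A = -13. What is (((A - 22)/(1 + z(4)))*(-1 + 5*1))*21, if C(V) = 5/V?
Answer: -560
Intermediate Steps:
z(y) = -1 + y + 5/y (z(y) = (y - 1) + 5/y = (-1 + y) + 5/y = -1 + y + 5/y)
(((A - 22)/(1 + z(4)))*(-1 + 5*1))*21 = (((-13 - 22)/(1 + (-1 + 4 + 5/4)))*(-1 + 5*1))*21 = ((-35/(1 + (-1 + 4 + 5*(¼))))*(-1 + 5))*21 = (-35/(1 + (-1 + 4 + 5/4))*4)*21 = (-35/(1 + 17/4)*4)*21 = (-35/21/4*4)*21 = (-35*4/21*4)*21 = -20/3*4*21 = -80/3*21 = -560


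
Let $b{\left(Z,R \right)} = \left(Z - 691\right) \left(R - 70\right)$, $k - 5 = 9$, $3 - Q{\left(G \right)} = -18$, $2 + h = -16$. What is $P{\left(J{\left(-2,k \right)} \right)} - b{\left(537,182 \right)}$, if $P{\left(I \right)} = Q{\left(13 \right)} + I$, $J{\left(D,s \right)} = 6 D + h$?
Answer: $17239$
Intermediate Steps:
$h = -18$ ($h = -2 - 16 = -18$)
$Q{\left(G \right)} = 21$ ($Q{\left(G \right)} = 3 - -18 = 3 + 18 = 21$)
$k = 14$ ($k = 5 + 9 = 14$)
$b{\left(Z,R \right)} = \left(-691 + Z\right) \left(-70 + R\right)$
$J{\left(D,s \right)} = -18 + 6 D$ ($J{\left(D,s \right)} = 6 D - 18 = -18 + 6 D$)
$P{\left(I \right)} = 21 + I$
$P{\left(J{\left(-2,k \right)} \right)} - b{\left(537,182 \right)} = \left(21 + \left(-18 + 6 \left(-2\right)\right)\right) - \left(48370 - 125762 - 37590 + 182 \cdot 537\right) = \left(21 - 30\right) - \left(48370 - 125762 - 37590 + 97734\right) = \left(21 - 30\right) - -17248 = -9 + 17248 = 17239$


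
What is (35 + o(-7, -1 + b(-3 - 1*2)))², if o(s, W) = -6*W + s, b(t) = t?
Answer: 4096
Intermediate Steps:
o(s, W) = s - 6*W
(35 + o(-7, -1 + b(-3 - 1*2)))² = (35 + (-7 - 6*(-1 + (-3 - 1*2))))² = (35 + (-7 - 6*(-1 + (-3 - 2))))² = (35 + (-7 - 6*(-1 - 5)))² = (35 + (-7 - 6*(-6)))² = (35 + (-7 + 36))² = (35 + 29)² = 64² = 4096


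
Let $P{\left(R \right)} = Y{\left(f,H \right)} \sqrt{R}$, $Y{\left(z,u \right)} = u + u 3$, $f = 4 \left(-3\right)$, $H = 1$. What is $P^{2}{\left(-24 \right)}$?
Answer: $-384$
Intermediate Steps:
$f = -12$
$Y{\left(z,u \right)} = 4 u$ ($Y{\left(z,u \right)} = u + 3 u = 4 u$)
$P{\left(R \right)} = 4 \sqrt{R}$ ($P{\left(R \right)} = 4 \cdot 1 \sqrt{R} = 4 \sqrt{R}$)
$P^{2}{\left(-24 \right)} = \left(4 \sqrt{-24}\right)^{2} = \left(4 \cdot 2 i \sqrt{6}\right)^{2} = \left(8 i \sqrt{6}\right)^{2} = -384$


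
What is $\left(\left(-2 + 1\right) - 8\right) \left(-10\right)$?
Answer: $90$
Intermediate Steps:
$\left(\left(-2 + 1\right) - 8\right) \left(-10\right) = \left(-1 - 8\right) \left(-10\right) = \left(-9\right) \left(-10\right) = 90$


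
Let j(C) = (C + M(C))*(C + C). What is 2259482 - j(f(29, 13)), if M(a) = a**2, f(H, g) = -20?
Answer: 2274682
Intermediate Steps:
j(C) = 2*C*(C + C**2) (j(C) = (C + C**2)*(C + C) = (C + C**2)*(2*C) = 2*C*(C + C**2))
2259482 - j(f(29, 13)) = 2259482 - 2*(-20)**2*(1 - 20) = 2259482 - 2*400*(-19) = 2259482 - 1*(-15200) = 2259482 + 15200 = 2274682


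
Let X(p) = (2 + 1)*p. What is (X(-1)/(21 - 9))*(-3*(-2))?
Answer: -3/2 ≈ -1.5000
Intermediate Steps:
X(p) = 3*p
(X(-1)/(21 - 9))*(-3*(-2)) = ((3*(-1))/(21 - 9))*(-3*(-2)) = -3/12*6 = -3*1/12*6 = -1/4*6 = -3/2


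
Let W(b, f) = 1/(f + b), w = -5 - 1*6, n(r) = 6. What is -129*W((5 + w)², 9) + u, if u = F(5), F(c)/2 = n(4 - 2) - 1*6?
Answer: -43/15 ≈ -2.8667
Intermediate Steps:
w = -11 (w = -5 - 6 = -11)
F(c) = 0 (F(c) = 2*(6 - 1*6) = 2*(6 - 6) = 2*0 = 0)
u = 0
W(b, f) = 1/(b + f)
-129*W((5 + w)², 9) + u = -129/((5 - 11)² + 9) + 0 = -129/((-6)² + 9) + 0 = -129/(36 + 9) + 0 = -129/45 + 0 = -129*1/45 + 0 = -43/15 + 0 = -43/15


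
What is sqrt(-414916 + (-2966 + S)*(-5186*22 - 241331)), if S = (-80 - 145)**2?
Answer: I*sqrt(16939519673) ≈ 1.3015e+5*I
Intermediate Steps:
S = 50625 (S = (-225)**2 = 50625)
sqrt(-414916 + (-2966 + S)*(-5186*22 - 241331)) = sqrt(-414916 + (-2966 + 50625)*(-5186*22 - 241331)) = sqrt(-414916 + 47659*(-114092 - 241331)) = sqrt(-414916 + 47659*(-355423)) = sqrt(-414916 - 16939104757) = sqrt(-16939519673) = I*sqrt(16939519673)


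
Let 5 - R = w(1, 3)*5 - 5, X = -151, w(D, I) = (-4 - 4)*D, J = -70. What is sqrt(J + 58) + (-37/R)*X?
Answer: 5587/50 + 2*I*sqrt(3) ≈ 111.74 + 3.4641*I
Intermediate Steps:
w(D, I) = -8*D
R = 50 (R = 5 - (-8*1*5 - 5) = 5 - (-8*5 - 5) = 5 - (-40 - 5) = 5 - 1*(-45) = 5 + 45 = 50)
sqrt(J + 58) + (-37/R)*X = sqrt(-70 + 58) - 37/50*(-151) = sqrt(-12) - 37*1/50*(-151) = 2*I*sqrt(3) - 37/50*(-151) = 2*I*sqrt(3) + 5587/50 = 5587/50 + 2*I*sqrt(3)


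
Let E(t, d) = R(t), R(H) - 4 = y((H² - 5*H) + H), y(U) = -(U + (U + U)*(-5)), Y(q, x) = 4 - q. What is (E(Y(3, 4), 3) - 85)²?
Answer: 11664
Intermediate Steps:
y(U) = 9*U (y(U) = -(U + (2*U)*(-5)) = -(U - 10*U) = -(-9)*U = 9*U)
R(H) = 4 - 36*H + 9*H² (R(H) = 4 + 9*((H² - 5*H) + H) = 4 + 9*(H² - 4*H) = 4 + (-36*H + 9*H²) = 4 - 36*H + 9*H²)
E(t, d) = 4 + 9*t*(-4 + t)
(E(Y(3, 4), 3) - 85)² = ((4 + 9*(4 - 1*3)*(-4 + (4 - 1*3))) - 85)² = ((4 + 9*(4 - 3)*(-4 + (4 - 3))) - 85)² = ((4 + 9*1*(-4 + 1)) - 85)² = ((4 + 9*1*(-3)) - 85)² = ((4 - 27) - 85)² = (-23 - 85)² = (-108)² = 11664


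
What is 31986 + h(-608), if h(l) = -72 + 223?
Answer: 32137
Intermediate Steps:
h(l) = 151
31986 + h(-608) = 31986 + 151 = 32137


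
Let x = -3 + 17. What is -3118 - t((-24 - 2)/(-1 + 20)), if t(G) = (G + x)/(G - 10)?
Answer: -28052/9 ≈ -3116.9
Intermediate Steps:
x = 14
t(G) = (14 + G)/(-10 + G) (t(G) = (G + 14)/(G - 10) = (14 + G)/(-10 + G))
-3118 - t((-24 - 2)/(-1 + 20)) = -3118 - (14 + (-24 - 2)/(-1 + 20))/(-10 + (-24 - 2)/(-1 + 20)) = -3118 - (14 - 26/19)/(-10 - 26/19) = -3118 - 240/((-216/19)*19) = -3118 - (-19)*240/(216*19) = -3118 - 1*(-10/9) = -3118 + 10/9 = -28052/9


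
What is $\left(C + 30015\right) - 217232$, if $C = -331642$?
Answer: $-518859$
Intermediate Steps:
$\left(C + 30015\right) - 217232 = \left(-331642 + 30015\right) - 217232 = -301627 - 217232 = -518859$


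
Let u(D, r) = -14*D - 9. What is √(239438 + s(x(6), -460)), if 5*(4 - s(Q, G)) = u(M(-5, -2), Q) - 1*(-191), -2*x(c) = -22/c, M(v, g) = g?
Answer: 30*√266 ≈ 489.29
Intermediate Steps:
u(D, r) = -9 - 14*D
x(c) = 11/c (x(c) = -(-11)/c = 11/c)
s(Q, G) = -38 (s(Q, G) = 4 - ((-9 - 14*(-2)) - 1*(-191))/5 = 4 - ((-9 + 28) + 191)/5 = 4 - (19 + 191)/5 = 4 - ⅕*210 = 4 - 42 = -38)
√(239438 + s(x(6), -460)) = √(239438 - 38) = √239400 = 30*√266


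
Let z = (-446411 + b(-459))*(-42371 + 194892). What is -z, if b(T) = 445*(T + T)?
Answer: 130393405841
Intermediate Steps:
b(T) = 890*T (b(T) = 445*(2*T) = 890*T)
z = -130393405841 (z = (-446411 + 890*(-459))*(-42371 + 194892) = (-446411 - 408510)*152521 = -854921*152521 = -130393405841)
-z = -1*(-130393405841) = 130393405841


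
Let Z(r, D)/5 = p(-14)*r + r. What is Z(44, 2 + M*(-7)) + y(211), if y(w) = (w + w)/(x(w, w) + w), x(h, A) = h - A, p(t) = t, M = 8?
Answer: -2858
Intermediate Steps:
Z(r, D) = -65*r (Z(r, D) = 5*(-14*r + r) = 5*(-13*r) = -65*r)
y(w) = 2 (y(w) = (w + w)/((w - w) + w) = (2*w)/(0 + w) = (2*w)/w = 2)
Z(44, 2 + M*(-7)) + y(211) = -65*44 + 2 = -2860 + 2 = -2858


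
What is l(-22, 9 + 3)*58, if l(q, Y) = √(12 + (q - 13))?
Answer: 58*I*√23 ≈ 278.16*I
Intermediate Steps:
l(q, Y) = √(-1 + q) (l(q, Y) = √(12 + (-13 + q)) = √(-1 + q))
l(-22, 9 + 3)*58 = √(-1 - 22)*58 = √(-23)*58 = (I*√23)*58 = 58*I*√23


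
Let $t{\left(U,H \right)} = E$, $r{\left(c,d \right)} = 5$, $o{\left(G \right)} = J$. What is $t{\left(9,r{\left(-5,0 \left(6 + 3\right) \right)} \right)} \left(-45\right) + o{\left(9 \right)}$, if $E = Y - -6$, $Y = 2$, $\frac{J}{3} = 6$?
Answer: $-342$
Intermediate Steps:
$J = 18$ ($J = 3 \cdot 6 = 18$)
$o{\left(G \right)} = 18$
$E = 8$ ($E = 2 - -6 = 2 + 6 = 8$)
$t{\left(U,H \right)} = 8$
$t{\left(9,r{\left(-5,0 \left(6 + 3\right) \right)} \right)} \left(-45\right) + o{\left(9 \right)} = 8 \left(-45\right) + 18 = -360 + 18 = -342$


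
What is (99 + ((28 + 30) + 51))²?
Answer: 43264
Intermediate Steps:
(99 + ((28 + 30) + 51))² = (99 + (58 + 51))² = (99 + 109)² = 208² = 43264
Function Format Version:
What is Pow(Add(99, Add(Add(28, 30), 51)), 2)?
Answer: 43264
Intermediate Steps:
Pow(Add(99, Add(Add(28, 30), 51)), 2) = Pow(Add(99, Add(58, 51)), 2) = Pow(Add(99, 109), 2) = Pow(208, 2) = 43264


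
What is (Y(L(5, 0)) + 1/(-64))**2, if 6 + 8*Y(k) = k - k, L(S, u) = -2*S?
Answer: 2401/4096 ≈ 0.58618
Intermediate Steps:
Y(k) = -3/4 (Y(k) = -3/4 + (k - k)/8 = -3/4 + (1/8)*0 = -3/4 + 0 = -3/4)
(Y(L(5, 0)) + 1/(-64))**2 = (-3/4 + 1/(-64))**2 = (-3/4 - 1/64)**2 = (-49/64)**2 = 2401/4096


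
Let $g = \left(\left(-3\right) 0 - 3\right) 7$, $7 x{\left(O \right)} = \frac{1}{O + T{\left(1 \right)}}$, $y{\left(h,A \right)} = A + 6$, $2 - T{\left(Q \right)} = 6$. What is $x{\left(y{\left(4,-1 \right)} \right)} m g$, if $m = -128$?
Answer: $384$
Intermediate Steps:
$T{\left(Q \right)} = -4$ ($T{\left(Q \right)} = 2 - 6 = -4$)
$y{\left(h,A \right)} = 6 + A$
$x{\left(O \right)} = \frac{1}{7 \left(-4 + O\right)}$ ($x{\left(O \right)} = \frac{1}{7 \left(O - 4\right)} = \frac{1}{7 \left(-4 + O\right)}$)
$g = -21$ ($g = \left(0 - 3\right) 7 = \left(-3\right) 7 = -21$)
$x{\left(y{\left(4,-1 \right)} \right)} m g = \frac{1}{7 \left(-4 + \left(6 - 1\right)\right)} \left(-128\right) \left(-21\right) = \frac{1}{7 \left(-4 + 5\right)} \left(-128\right) \left(-21\right) = \frac{1}{7 \cdot 1} \left(-128\right) \left(-21\right) = \frac{1}{7} \cdot 1 \left(-128\right) \left(-21\right) = \frac{1}{7} \left(-128\right) \left(-21\right) = \left(- \frac{128}{7}\right) \left(-21\right) = 384$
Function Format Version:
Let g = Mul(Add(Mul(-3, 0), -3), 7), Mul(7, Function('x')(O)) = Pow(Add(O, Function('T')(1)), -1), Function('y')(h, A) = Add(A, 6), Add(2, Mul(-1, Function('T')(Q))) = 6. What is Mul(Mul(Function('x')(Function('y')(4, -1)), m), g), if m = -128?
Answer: 384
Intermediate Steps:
Function('T')(Q) = -4 (Function('T')(Q) = Add(2, Mul(-1, 6)) = Add(2, -6) = -4)
Function('y')(h, A) = Add(6, A)
Function('x')(O) = Mul(Rational(1, 7), Pow(Add(-4, O), -1)) (Function('x')(O) = Mul(Rational(1, 7), Pow(Add(O, -4), -1)) = Mul(Rational(1, 7), Pow(Add(-4, O), -1)))
g = -21 (g = Mul(Add(0, -3), 7) = Mul(-3, 7) = -21)
Mul(Mul(Function('x')(Function('y')(4, -1)), m), g) = Mul(Mul(Mul(Rational(1, 7), Pow(Add(-4, Add(6, -1)), -1)), -128), -21) = Mul(Mul(Mul(Rational(1, 7), Pow(Add(-4, 5), -1)), -128), -21) = Mul(Mul(Mul(Rational(1, 7), Pow(1, -1)), -128), -21) = Mul(Mul(Mul(Rational(1, 7), 1), -128), -21) = Mul(Mul(Rational(1, 7), -128), -21) = Mul(Rational(-128, 7), -21) = 384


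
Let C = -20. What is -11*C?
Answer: 220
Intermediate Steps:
-11*C = -11*(-20) = 220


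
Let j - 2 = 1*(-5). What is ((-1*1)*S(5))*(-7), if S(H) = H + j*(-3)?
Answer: 98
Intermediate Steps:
j = -3 (j = 2 + 1*(-5) = 2 - 5 = -3)
S(H) = 9 + H (S(H) = H - 3*(-3) = H + 9 = 9 + H)
((-1*1)*S(5))*(-7) = ((-1*1)*(9 + 5))*(-7) = -1*14*(-7) = -14*(-7) = 98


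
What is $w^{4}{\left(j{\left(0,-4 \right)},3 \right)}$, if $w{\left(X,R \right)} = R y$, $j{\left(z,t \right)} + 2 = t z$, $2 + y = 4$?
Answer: $1296$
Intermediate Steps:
$y = 2$ ($y = -2 + 4 = 2$)
$j{\left(z,t \right)} = -2 + t z$
$w{\left(X,R \right)} = 2 R$ ($w{\left(X,R \right)} = R 2 = 2 R$)
$w^{4}{\left(j{\left(0,-4 \right)},3 \right)} = \left(2 \cdot 3\right)^{4} = 6^{4} = 1296$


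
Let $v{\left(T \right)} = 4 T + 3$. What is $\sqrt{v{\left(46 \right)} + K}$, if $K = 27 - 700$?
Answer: $9 i \sqrt{6} \approx 22.045 i$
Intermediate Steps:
$K = -673$ ($K = 27 - 700 = -673$)
$v{\left(T \right)} = 3 + 4 T$
$\sqrt{v{\left(46 \right)} + K} = \sqrt{\left(3 + 4 \cdot 46\right) - 673} = \sqrt{\left(3 + 184\right) - 673} = \sqrt{187 - 673} = \sqrt{-486} = 9 i \sqrt{6}$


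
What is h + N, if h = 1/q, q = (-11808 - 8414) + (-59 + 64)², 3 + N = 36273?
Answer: 732545189/20197 ≈ 36270.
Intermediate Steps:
N = 36270 (N = -3 + 36273 = 36270)
q = -20197 (q = -20222 + 5² = -20222 + 25 = -20197)
h = -1/20197 (h = 1/(-20197) = -1/20197 ≈ -4.9512e-5)
h + N = -1/20197 + 36270 = 732545189/20197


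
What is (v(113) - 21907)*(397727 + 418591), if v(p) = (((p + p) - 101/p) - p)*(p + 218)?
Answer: 1402121674206/113 ≈ 1.2408e+10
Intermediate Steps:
v(p) = (218 + p)*(p - 101/p) (v(p) = ((2*p - 101/p) - p)*(218 + p) = ((-101/p + 2*p) - p)*(218 + p) = (p - 101/p)*(218 + p) = (218 + p)*(p - 101/p))
(v(113) - 21907)*(397727 + 418591) = ((-101 + 113² - 22018/113 + 218*113) - 21907)*(397727 + 418591) = ((-101 + 12769 - 22018*1/113 + 24634) - 21907)*816318 = ((-101 + 12769 - 22018/113 + 24634) - 21907)*816318 = (4193108/113 - 21907)*816318 = (1717617/113)*816318 = 1402121674206/113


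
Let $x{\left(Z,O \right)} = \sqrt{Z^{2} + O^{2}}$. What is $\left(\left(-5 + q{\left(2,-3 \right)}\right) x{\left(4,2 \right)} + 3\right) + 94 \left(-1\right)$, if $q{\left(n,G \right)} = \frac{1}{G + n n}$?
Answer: $-91 - 8 \sqrt{5} \approx -108.89$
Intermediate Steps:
$q{\left(n,G \right)} = \frac{1}{G + n^{2}}$
$x{\left(Z,O \right)} = \sqrt{O^{2} + Z^{2}}$
$\left(\left(-5 + q{\left(2,-3 \right)}\right) x{\left(4,2 \right)} + 3\right) + 94 \left(-1\right) = \left(\left(-5 + \frac{1}{-3 + 2^{2}}\right) \sqrt{2^{2} + 4^{2}} + 3\right) + 94 \left(-1\right) = \left(\left(-5 + \frac{1}{-3 + 4}\right) \sqrt{4 + 16} + 3\right) - 94 = \left(\left(-5 + 1^{-1}\right) \sqrt{20} + 3\right) - 94 = \left(\left(-5 + 1\right) 2 \sqrt{5} + 3\right) - 94 = \left(- 4 \cdot 2 \sqrt{5} + 3\right) - 94 = \left(- 8 \sqrt{5} + 3\right) - 94 = \left(3 - 8 \sqrt{5}\right) - 94 = -91 - 8 \sqrt{5}$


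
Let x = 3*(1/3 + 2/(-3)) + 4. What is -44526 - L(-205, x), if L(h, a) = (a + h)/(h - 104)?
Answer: -13758736/309 ≈ -44527.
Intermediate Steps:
x = 3 (x = 3*(1*(⅓) + 2*(-⅓)) + 4 = 3*(⅓ - ⅔) + 4 = 3*(-⅓) + 4 = -1 + 4 = 3)
L(h, a) = (a + h)/(-104 + h)
-44526 - L(-205, x) = -44526 - (3 - 205)/(-104 - 205) = -44526 - (-202)/(-309) = -44526 - (-1)*(-202)/309 = -44526 - 1*202/309 = -44526 - 202/309 = -13758736/309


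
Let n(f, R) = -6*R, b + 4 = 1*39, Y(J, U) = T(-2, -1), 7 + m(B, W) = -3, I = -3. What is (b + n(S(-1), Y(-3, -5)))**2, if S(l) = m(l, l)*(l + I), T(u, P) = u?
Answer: 2209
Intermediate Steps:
m(B, W) = -10 (m(B, W) = -7 - 3 = -10)
Y(J, U) = -2
S(l) = 30 - 10*l (S(l) = -10*(l - 3) = -10*(-3 + l) = 30 - 10*l)
b = 35 (b = -4 + 1*39 = -4 + 39 = 35)
(b + n(S(-1), Y(-3, -5)))**2 = (35 - 6*(-2))**2 = (35 + 12)**2 = 47**2 = 2209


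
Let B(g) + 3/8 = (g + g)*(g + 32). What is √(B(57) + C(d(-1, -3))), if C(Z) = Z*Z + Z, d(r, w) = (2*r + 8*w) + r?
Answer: √173562/4 ≈ 104.15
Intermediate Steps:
d(r, w) = 3*r + 8*w
B(g) = -3/8 + 2*g*(32 + g) (B(g) = -3/8 + (g + g)*(g + 32) = -3/8 + (2*g)*(32 + g) = -3/8 + 2*g*(32 + g))
C(Z) = Z + Z² (C(Z) = Z² + Z = Z + Z²)
√(B(57) + C(d(-1, -3))) = √((-3/8 + 2*57² + 64*57) + (3*(-1) + 8*(-3))*(1 + (3*(-1) + 8*(-3)))) = √((-3/8 + 2*3249 + 3648) + (-3 - 24)*(1 + (-3 - 24))) = √((-3/8 + 6498 + 3648) - 27*(1 - 27)) = √(81165/8 - 27*(-26)) = √(81165/8 + 702) = √(86781/8) = √173562/4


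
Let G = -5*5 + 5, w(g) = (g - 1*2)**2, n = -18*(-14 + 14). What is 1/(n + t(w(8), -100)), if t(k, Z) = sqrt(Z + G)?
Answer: -I*sqrt(30)/60 ≈ -0.091287*I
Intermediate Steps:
n = 0 (n = -18*0 = 0)
w(g) = (-2 + g)**2 (w(g) = (g - 2)**2 = (-2 + g)**2)
G = -20 (G = -25 + 5 = -20)
t(k, Z) = sqrt(-20 + Z) (t(k, Z) = sqrt(Z - 20) = sqrt(-20 + Z))
1/(n + t(w(8), -100)) = 1/(0 + sqrt(-20 - 100)) = 1/(0 + sqrt(-120)) = 1/(0 + 2*I*sqrt(30)) = 1/(2*I*sqrt(30)) = -I*sqrt(30)/60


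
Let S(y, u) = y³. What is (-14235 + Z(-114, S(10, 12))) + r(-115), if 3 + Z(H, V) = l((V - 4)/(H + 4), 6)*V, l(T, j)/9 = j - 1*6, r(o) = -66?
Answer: -14304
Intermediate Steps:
l(T, j) = -54 + 9*j (l(T, j) = 9*(j - 1*6) = 9*(j - 6) = 9*(-6 + j) = -54 + 9*j)
Z(H, V) = -3 (Z(H, V) = -3 + (-54 + 9*6)*V = -3 + (-54 + 54)*V = -3 + 0*V = -3 + 0 = -3)
(-14235 + Z(-114, S(10, 12))) + r(-115) = (-14235 - 3) - 66 = -14238 - 66 = -14304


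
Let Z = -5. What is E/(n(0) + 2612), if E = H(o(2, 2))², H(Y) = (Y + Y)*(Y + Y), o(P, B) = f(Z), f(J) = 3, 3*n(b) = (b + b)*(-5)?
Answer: 324/653 ≈ 0.49617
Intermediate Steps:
n(b) = -10*b/3 (n(b) = ((b + b)*(-5))/3 = ((2*b)*(-5))/3 = (-10*b)/3 = -10*b/3)
o(P, B) = 3
H(Y) = 4*Y² (H(Y) = (2*Y)*(2*Y) = 4*Y²)
E = 1296 (E = (4*3²)² = (4*9)² = 36² = 1296)
E/(n(0) + 2612) = 1296/(-10/3*0 + 2612) = 1296/(0 + 2612) = 1296/2612 = 1296*(1/2612) = 324/653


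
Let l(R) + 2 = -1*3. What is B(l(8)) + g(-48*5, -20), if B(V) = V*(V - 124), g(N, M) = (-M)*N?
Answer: -4155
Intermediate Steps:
g(N, M) = -M*N
l(R) = -5 (l(R) = -2 - 1*3 = -2 - 3 = -5)
B(V) = V*(-124 + V)
B(l(8)) + g(-48*5, -20) = -5*(-124 - 5) - 1*(-20)*(-48*5) = -5*(-129) - 1*(-20)*(-240) = 645 - 4800 = -4155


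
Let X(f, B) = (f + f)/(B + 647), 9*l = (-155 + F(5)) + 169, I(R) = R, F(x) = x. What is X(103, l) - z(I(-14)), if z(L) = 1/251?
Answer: 229756/733171 ≈ 0.31337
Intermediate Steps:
z(L) = 1/251
l = 19/9 (l = ((-155 + 5) + 169)/9 = (-150 + 169)/9 = (⅑)*19 = 19/9 ≈ 2.1111)
X(f, B) = 2*f/(647 + B) (X(f, B) = (2*f)/(647 + B) = 2*f/(647 + B))
X(103, l) - z(I(-14)) = 2*103/(647 + 19/9) - 1*1/251 = 2*103/(5842/9) - 1/251 = 2*103*(9/5842) - 1/251 = 927/2921 - 1/251 = 229756/733171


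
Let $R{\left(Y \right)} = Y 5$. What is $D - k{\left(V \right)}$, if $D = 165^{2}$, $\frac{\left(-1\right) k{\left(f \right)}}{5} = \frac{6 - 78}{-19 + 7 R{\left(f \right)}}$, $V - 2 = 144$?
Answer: $\frac{46200705}{1697} \approx 27225.0$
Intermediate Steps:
$V = 146$ ($V = 2 + 144 = 146$)
$R{\left(Y \right)} = 5 Y$
$k{\left(f \right)} = \frac{360}{-19 + 35 f}$ ($k{\left(f \right)} = - 5 \frac{6 - 78}{-19 + 7 \cdot 5 f} = - 5 \left(- \frac{72}{-19 + 35 f}\right) = \frac{360}{-19 + 35 f}$)
$D = 27225$
$D - k{\left(V \right)} = 27225 - \frac{360}{-19 + 35 \cdot 146} = 27225 - \frac{360}{-19 + 5110} = 27225 - \frac{360}{5091} = 27225 - 360 \cdot \frac{1}{5091} = 27225 - \frac{120}{1697} = \frac{46200705}{1697}$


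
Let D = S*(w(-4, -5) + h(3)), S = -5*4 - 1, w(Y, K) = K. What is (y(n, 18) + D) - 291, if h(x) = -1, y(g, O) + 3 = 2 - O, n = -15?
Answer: -184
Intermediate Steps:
y(g, O) = -1 - O (y(g, O) = -3 + (2 - O) = -1 - O)
S = -21 (S = -20 - 1 = -21)
D = 126 (D = -21*(-5 - 1) = -21*(-6) = 126)
(y(n, 18) + D) - 291 = ((-1 - 1*18) + 126) - 291 = ((-1 - 18) + 126) - 291 = (-19 + 126) - 291 = 107 - 291 = -184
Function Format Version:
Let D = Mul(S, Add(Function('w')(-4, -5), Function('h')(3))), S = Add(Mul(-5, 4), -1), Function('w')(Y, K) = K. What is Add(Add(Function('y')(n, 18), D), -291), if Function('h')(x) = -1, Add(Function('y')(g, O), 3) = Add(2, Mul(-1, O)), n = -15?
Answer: -184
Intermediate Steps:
Function('y')(g, O) = Add(-1, Mul(-1, O)) (Function('y')(g, O) = Add(-3, Add(2, Mul(-1, O))) = Add(-1, Mul(-1, O)))
S = -21 (S = Add(-20, -1) = -21)
D = 126 (D = Mul(-21, Add(-5, -1)) = Mul(-21, -6) = 126)
Add(Add(Function('y')(n, 18), D), -291) = Add(Add(Add(-1, Mul(-1, 18)), 126), -291) = Add(Add(Add(-1, -18), 126), -291) = Add(Add(-19, 126), -291) = Add(107, -291) = -184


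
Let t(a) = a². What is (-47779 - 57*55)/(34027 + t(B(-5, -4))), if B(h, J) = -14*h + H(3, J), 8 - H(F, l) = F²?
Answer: -25457/19394 ≈ -1.3126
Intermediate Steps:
H(F, l) = 8 - F²
B(h, J) = -1 - 14*h (B(h, J) = -14*h + (8 - 1*3²) = -14*h + (8 - 1*9) = -14*h + (8 - 9) = -14*h - 1 = -1 - 14*h)
(-47779 - 57*55)/(34027 + t(B(-5, -4))) = (-47779 - 57*55)/(34027 + (-1 - 14*(-5))²) = (-47779 - 3135)/(34027 + (-1 + 70)²) = -50914/(34027 + 69²) = -50914/(34027 + 4761) = -50914/38788 = -50914*1/38788 = -25457/19394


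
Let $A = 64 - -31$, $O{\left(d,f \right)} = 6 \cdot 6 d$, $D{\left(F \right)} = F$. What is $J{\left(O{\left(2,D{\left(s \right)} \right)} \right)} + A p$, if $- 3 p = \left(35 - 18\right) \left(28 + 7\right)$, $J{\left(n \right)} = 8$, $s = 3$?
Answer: $- \frac{56501}{3} \approx -18834.0$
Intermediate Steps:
$O{\left(d,f \right)} = 36 d$
$p = - \frac{595}{3}$ ($p = - \frac{\left(35 - 18\right) \left(28 + 7\right)}{3} = - \frac{17 \cdot 35}{3} = \left(- \frac{1}{3}\right) 595 = - \frac{595}{3} \approx -198.33$)
$A = 95$ ($A = 64 + 31 = 95$)
$J{\left(O{\left(2,D{\left(s \right)} \right)} \right)} + A p = 8 + 95 \left(- \frac{595}{3}\right) = 8 - \frac{56525}{3} = - \frac{56501}{3}$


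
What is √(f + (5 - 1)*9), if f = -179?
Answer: I*√143 ≈ 11.958*I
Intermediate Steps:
√(f + (5 - 1)*9) = √(-179 + (5 - 1)*9) = √(-179 + 4*9) = √(-179 + 36) = √(-143) = I*√143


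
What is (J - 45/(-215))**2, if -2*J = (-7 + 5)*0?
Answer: 81/1849 ≈ 0.043807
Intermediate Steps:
J = 0 (J = -(-7 + 5)*0/2 = -(-1)*0 = -1/2*0 = 0)
(J - 45/(-215))**2 = (0 - 45/(-215))**2 = (0 - 45*(-1/215))**2 = (0 + 9/43)**2 = (9/43)**2 = 81/1849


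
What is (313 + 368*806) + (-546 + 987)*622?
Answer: 571223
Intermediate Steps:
(313 + 368*806) + (-546 + 987)*622 = (313 + 296608) + 441*622 = 296921 + 274302 = 571223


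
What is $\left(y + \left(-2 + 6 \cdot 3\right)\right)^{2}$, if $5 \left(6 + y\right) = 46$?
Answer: $\frac{9216}{25} \approx 368.64$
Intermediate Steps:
$y = \frac{16}{5}$ ($y = -6 + \frac{1}{5} \cdot 46 = -6 + \frac{46}{5} = \frac{16}{5} \approx 3.2$)
$\left(y + \left(-2 + 6 \cdot 3\right)\right)^{2} = \left(\frac{16}{5} + \left(-2 + 6 \cdot 3\right)\right)^{2} = \left(\frac{16}{5} + \left(-2 + 18\right)\right)^{2} = \left(\frac{16}{5} + 16\right)^{2} = \left(\frac{96}{5}\right)^{2} = \frac{9216}{25}$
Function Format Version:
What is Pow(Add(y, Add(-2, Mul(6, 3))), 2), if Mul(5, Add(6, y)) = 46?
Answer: Rational(9216, 25) ≈ 368.64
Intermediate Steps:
y = Rational(16, 5) (y = Add(-6, Mul(Rational(1, 5), 46)) = Add(-6, Rational(46, 5)) = Rational(16, 5) ≈ 3.2000)
Pow(Add(y, Add(-2, Mul(6, 3))), 2) = Pow(Add(Rational(16, 5), Add(-2, Mul(6, 3))), 2) = Pow(Add(Rational(16, 5), Add(-2, 18)), 2) = Pow(Add(Rational(16, 5), 16), 2) = Pow(Rational(96, 5), 2) = Rational(9216, 25)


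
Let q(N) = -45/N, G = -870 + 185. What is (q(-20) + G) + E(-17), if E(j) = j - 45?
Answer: -2979/4 ≈ -744.75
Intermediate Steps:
G = -685
E(j) = -45 + j
(q(-20) + G) + E(-17) = (-45/(-20) - 685) + (-45 - 17) = (-45*(-1/20) - 685) - 62 = (9/4 - 685) - 62 = -2731/4 - 62 = -2979/4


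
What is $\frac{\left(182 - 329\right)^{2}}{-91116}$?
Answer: $- \frac{2401}{10124} \approx -0.23716$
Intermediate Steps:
$\frac{\left(182 - 329\right)^{2}}{-91116} = \left(-147\right)^{2} \left(- \frac{1}{91116}\right) = 21609 \left(- \frac{1}{91116}\right) = - \frac{2401}{10124}$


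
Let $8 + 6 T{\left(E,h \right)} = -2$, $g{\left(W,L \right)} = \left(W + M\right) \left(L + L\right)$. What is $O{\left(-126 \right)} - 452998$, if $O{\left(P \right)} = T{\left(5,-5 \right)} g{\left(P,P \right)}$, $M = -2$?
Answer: $-506758$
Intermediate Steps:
$g{\left(W,L \right)} = 2 L \left(-2 + W\right)$ ($g{\left(W,L \right)} = \left(W - 2\right) \left(L + L\right) = \left(-2 + W\right) 2 L = 2 L \left(-2 + W\right)$)
$T{\left(E,h \right)} = - \frac{5}{3}$ ($T{\left(E,h \right)} = - \frac{4}{3} + \frac{1}{6} \left(-2\right) = - \frac{4}{3} - \frac{1}{3} = - \frac{5}{3}$)
$O{\left(P \right)} = - \frac{10 P \left(-2 + P\right)}{3}$ ($O{\left(P \right)} = - \frac{5 \cdot 2 P \left(-2 + P\right)}{3} = - \frac{10 P \left(-2 + P\right)}{3}$)
$O{\left(-126 \right)} - 452998 = \frac{10}{3} \left(-126\right) \left(2 - -126\right) - 452998 = \frac{10}{3} \left(-126\right) \left(2 + 126\right) - 452998 = \frac{10}{3} \left(-126\right) 128 - 452998 = -53760 - 452998 = -506758$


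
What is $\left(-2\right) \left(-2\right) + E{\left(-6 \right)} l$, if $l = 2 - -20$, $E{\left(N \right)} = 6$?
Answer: $136$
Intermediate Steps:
$l = 22$ ($l = 2 + 20 = 22$)
$\left(-2\right) \left(-2\right) + E{\left(-6 \right)} l = \left(-2\right) \left(-2\right) + 6 \cdot 22 = 4 + 132 = 136$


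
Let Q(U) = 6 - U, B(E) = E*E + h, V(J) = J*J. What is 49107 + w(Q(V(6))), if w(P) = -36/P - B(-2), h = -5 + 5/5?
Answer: 245541/5 ≈ 49108.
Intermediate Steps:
h = -4 (h = -5 + 5*(1/5) = -5 + 1 = -4)
V(J) = J**2
B(E) = -4 + E**2 (B(E) = E*E - 4 = E**2 - 4 = -4 + E**2)
w(P) = -36/P (w(P) = -36/P - (-4 + (-2)**2) = -36/P - (-4 + 4) = -36/P - 1*0 = -36/P + 0 = -36/P)
49107 + w(Q(V(6))) = 49107 - 36/(6 - 1*6**2) = 49107 - 36/(6 - 1*36) = 49107 - 36/(6 - 36) = 49107 - 36/(-30) = 49107 - 36*(-1/30) = 49107 + 6/5 = 245541/5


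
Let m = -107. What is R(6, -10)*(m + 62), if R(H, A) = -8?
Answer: 360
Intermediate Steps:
R(6, -10)*(m + 62) = -8*(-107 + 62) = -8*(-45) = 360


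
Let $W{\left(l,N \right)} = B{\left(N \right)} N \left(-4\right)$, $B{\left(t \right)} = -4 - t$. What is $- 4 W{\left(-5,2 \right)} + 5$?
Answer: $-187$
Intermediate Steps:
$W{\left(l,N \right)} = - 4 N \left(-4 - N\right)$ ($W{\left(l,N \right)} = \left(-4 - N\right) N \left(-4\right) = N \left(-4 - N\right) \left(-4\right) = - 4 N \left(-4 - N\right)$)
$- 4 W{\left(-5,2 \right)} + 5 = - 4 \cdot 4 \cdot 2 \left(4 + 2\right) + 5 = - 4 \cdot 4 \cdot 2 \cdot 6 + 5 = \left(-4\right) 48 + 5 = -192 + 5 = -187$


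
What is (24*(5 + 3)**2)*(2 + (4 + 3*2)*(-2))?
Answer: -27648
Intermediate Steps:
(24*(5 + 3)**2)*(2 + (4 + 3*2)*(-2)) = (24*8**2)*(2 + (4 + 6)*(-2)) = (24*64)*(2 + 10*(-2)) = 1536*(2 - 20) = 1536*(-18) = -27648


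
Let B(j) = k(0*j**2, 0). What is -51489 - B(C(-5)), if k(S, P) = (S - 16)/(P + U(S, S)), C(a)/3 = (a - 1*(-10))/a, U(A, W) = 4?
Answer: -51485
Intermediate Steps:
C(a) = 3*(10 + a)/a (C(a) = 3*((a - 1*(-10))/a) = 3*((a + 10)/a) = 3*((10 + a)/a) = 3*(10 + a)/a)
k(S, P) = (-16 + S)/(4 + P) (k(S, P) = (S - 16)/(P + 4) = (-16 + S)/(4 + P))
B(j) = -4 (B(j) = (-16 + 0*j**2)/(4 + 0) = (-16 + 0)/4 = (1/4)*(-16) = -4)
-51489 - B(C(-5)) = -51489 - 1*(-4) = -51489 + 4 = -51485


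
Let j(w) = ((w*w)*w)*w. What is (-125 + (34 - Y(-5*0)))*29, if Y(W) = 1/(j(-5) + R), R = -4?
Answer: -1638848/621 ≈ -2639.0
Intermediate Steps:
j(w) = w⁴ (j(w) = (w²*w)*w = w³*w = w⁴)
Y(W) = 1/621 (Y(W) = 1/((-5)⁴ - 4) = 1/(625 - 4) = 1/621)
(-125 + (34 - Y(-5*0)))*29 = (-125 + (34 - 1*1/621))*29 = (-125 + (34 - 1/621))*29 = (-125 + 21113/621)*29 = -56512/621*29 = -1638848/621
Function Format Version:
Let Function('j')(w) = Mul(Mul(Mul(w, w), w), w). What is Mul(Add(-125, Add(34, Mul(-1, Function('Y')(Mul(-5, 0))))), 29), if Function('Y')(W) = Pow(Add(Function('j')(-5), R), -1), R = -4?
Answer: Rational(-1638848, 621) ≈ -2639.0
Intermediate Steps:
Function('j')(w) = Pow(w, 4) (Function('j')(w) = Mul(Mul(Pow(w, 2), w), w) = Mul(Pow(w, 3), w) = Pow(w, 4))
Function('Y')(W) = Rational(1, 621) (Function('Y')(W) = Pow(Add(Pow(-5, 4), -4), -1) = Pow(Add(625, -4), -1) = Pow(621, -1) = Rational(1, 621))
Mul(Add(-125, Add(34, Mul(-1, Function('Y')(Mul(-5, 0))))), 29) = Mul(Add(-125, Add(34, Mul(-1, Rational(1, 621)))), 29) = Mul(Add(-125, Add(34, Rational(-1, 621))), 29) = Mul(Add(-125, Rational(21113, 621)), 29) = Mul(Rational(-56512, 621), 29) = Rational(-1638848, 621)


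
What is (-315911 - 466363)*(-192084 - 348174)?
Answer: 422629786692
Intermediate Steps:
(-315911 - 466363)*(-192084 - 348174) = -782274*(-540258) = 422629786692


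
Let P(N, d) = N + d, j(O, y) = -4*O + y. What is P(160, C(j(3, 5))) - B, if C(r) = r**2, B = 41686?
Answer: -41477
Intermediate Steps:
j(O, y) = y - 4*O
P(160, C(j(3, 5))) - B = (160 + (5 - 4*3)**2) - 1*41686 = (160 + (5 - 12)**2) - 41686 = (160 + (-7)**2) - 41686 = (160 + 49) - 41686 = 209 - 41686 = -41477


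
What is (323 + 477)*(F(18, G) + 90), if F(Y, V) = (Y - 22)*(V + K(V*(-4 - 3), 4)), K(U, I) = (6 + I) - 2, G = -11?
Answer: 81600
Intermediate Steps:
K(U, I) = 4 + I
F(Y, V) = (-22 + Y)*(8 + V) (F(Y, V) = (Y - 22)*(V + (4 + 4)) = (-22 + Y)*(V + 8) = (-22 + Y)*(8 + V))
(323 + 477)*(F(18, G) + 90) = (323 + 477)*((-176 - 22*(-11) + 8*18 - 11*18) + 90) = 800*((-176 + 242 + 144 - 198) + 90) = 800*(12 + 90) = 800*102 = 81600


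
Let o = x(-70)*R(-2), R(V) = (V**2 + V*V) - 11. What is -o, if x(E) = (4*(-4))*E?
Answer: 3360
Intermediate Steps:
x(E) = -16*E
R(V) = -11 + 2*V**2 (R(V) = (V**2 + V**2) - 11 = 2*V**2 - 11 = -11 + 2*V**2)
o = -3360 (o = (-16*(-70))*(-11 + 2*(-2)**2) = 1120*(-11 + 2*4) = 1120*(-11 + 8) = 1120*(-3) = -3360)
-o = -1*(-3360) = 3360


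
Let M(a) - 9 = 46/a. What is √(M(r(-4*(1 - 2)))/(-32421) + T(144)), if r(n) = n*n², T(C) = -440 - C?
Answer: I*√39286727669478/259368 ≈ 24.166*I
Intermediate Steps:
r(n) = n³
M(a) = 9 + 46/a
√(M(r(-4*(1 - 2)))/(-32421) + T(144)) = √((9 + 46/((-4*(1 - 2))³))/(-32421) + (-440 - 1*144)) = √((9 + 46/((-4*(-1))³))*(-1/32421) + (-440 - 144)) = √((9 + 46/(4³))*(-1/32421) - 584) = √((9 + 46/64)*(-1/32421) - 584) = √((9 + 46*(1/64))*(-1/32421) - 584) = √((9 + 23/32)*(-1/32421) - 584) = √((311/32)*(-1/32421) - 584) = √(-311/1037472 - 584) = √(-605883959/1037472) = I*√39286727669478/259368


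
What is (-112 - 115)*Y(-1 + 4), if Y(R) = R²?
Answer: -2043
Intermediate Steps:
(-112 - 115)*Y(-1 + 4) = (-112 - 115)*(-1 + 4)² = -227*3² = -227*9 = -2043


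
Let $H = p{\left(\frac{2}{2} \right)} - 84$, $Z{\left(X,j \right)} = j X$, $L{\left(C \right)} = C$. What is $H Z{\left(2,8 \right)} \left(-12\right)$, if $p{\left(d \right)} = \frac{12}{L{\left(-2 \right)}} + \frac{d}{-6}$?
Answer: $17312$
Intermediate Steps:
$p{\left(d \right)} = -6 - \frac{d}{6}$ ($p{\left(d \right)} = \frac{12}{-2} + \frac{d}{-6} = 12 \left(- \frac{1}{2}\right) + d \left(- \frac{1}{6}\right) = -6 - \frac{d}{6}$)
$Z{\left(X,j \right)} = X j$
$H = - \frac{541}{6}$ ($H = \left(-6 - \frac{2 \cdot \frac{1}{2}}{6}\right) - 84 = \left(-6 - \frac{1}{6}\right) - 84 = - \frac{37}{6} - 84 = - \frac{541}{6} \approx -90.167$)
$H Z{\left(2,8 \right)} \left(-12\right) = - \frac{541 \cdot 2 \cdot 8 \left(-12\right)}{6} = - \frac{541 \cdot 16 \left(-12\right)}{6} = \left(- \frac{541}{6}\right) \left(-192\right) = 17312$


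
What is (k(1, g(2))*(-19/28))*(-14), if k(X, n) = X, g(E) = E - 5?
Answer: 19/2 ≈ 9.5000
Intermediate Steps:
g(E) = -5 + E
(k(1, g(2))*(-19/28))*(-14) = (1*(-19/28))*(-14) = -19/28*(-14) = 19/2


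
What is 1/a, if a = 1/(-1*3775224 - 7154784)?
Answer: -10930008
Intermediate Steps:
a = -1/10930008 (a = 1/(-3775224 - 7154784) = 1/(-10930008) = -1/10930008 ≈ -9.1491e-8)
1/a = 1/(-1/10930008) = -10930008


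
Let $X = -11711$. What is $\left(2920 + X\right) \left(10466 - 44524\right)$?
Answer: $299403878$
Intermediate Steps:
$\left(2920 + X\right) \left(10466 - 44524\right) = \left(2920 - 11711\right) \left(10466 - 44524\right) = \left(-8791\right) \left(-34058\right) = 299403878$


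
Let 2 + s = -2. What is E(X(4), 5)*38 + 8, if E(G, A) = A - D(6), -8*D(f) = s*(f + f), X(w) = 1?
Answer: -30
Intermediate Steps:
s = -4 (s = -2 - 2 = -4)
D(f) = f (D(f) = -(-1)*(f + f)/2 = -(-1)*2*f/2 = -(-1)*f = f)
E(G, A) = -6 + A (E(G, A) = A - 1*6 = A - 6 = -6 + A)
E(X(4), 5)*38 + 8 = (-6 + 5)*38 + 8 = -1*38 + 8 = -38 + 8 = -30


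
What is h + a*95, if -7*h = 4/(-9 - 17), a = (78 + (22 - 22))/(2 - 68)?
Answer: -112363/1001 ≈ -112.25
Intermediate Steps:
a = -13/11 (a = (78 + 0)/(-66) = 78*(-1/66) = -13/11 ≈ -1.1818)
h = 2/91 (h = -4/(7*(-9 - 17)) = -4/(7*(-26)) = -(-1)*4/182 = -1/7*(-2/13) = 2/91 ≈ 0.021978)
h + a*95 = 2/91 - 13/11*95 = 2/91 - 1235/11 = -112363/1001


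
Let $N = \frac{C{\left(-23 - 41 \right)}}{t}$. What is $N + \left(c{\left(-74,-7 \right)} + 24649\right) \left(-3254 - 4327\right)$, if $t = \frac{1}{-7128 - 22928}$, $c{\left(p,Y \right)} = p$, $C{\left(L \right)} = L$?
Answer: $-184379491$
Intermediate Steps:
$t = - \frac{1}{30056}$ ($t = \frac{1}{-30056} = - \frac{1}{30056} \approx -3.3271 \cdot 10^{-5}$)
$N = 1923584$ ($N = \frac{-23 - 41}{- \frac{1}{30056}} = \left(-64\right) \left(-30056\right) = 1923584$)
$N + \left(c{\left(-74,-7 \right)} + 24649\right) \left(-3254 - 4327\right) = 1923584 + \left(-74 + 24649\right) \left(-3254 - 4327\right) = 1923584 + 24575 \left(-7581\right) = 1923584 - 186303075 = -184379491$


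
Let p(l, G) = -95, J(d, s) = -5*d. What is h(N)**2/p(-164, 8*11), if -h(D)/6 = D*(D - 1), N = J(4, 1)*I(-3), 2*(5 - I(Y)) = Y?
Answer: -2088150480/19 ≈ -1.0990e+8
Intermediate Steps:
I(Y) = 5 - Y/2
N = -130 (N = (-5*4)*(5 - 1/2*(-3)) = -20*(5 + 3/2) = -20*13/2 = -130)
h(D) = -6*D*(-1 + D) (h(D) = -6*D*(D - 1) = -6*D*(-1 + D))
h(N)**2/p(-164, 8*11) = (6*(-130)*(1 - 1*(-130)))**2/(-95) = (6*(-130)*(1 + 130))**2*(-1/95) = (6*(-130)*131)**2*(-1/95) = (-102180)**2*(-1/95) = 10440752400*(-1/95) = -2088150480/19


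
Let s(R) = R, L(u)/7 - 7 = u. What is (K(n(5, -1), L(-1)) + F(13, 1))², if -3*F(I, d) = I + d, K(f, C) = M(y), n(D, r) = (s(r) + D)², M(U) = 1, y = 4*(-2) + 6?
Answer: 121/9 ≈ 13.444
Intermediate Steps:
y = -2 (y = -8 + 6 = -2)
L(u) = 49 + 7*u
n(D, r) = (D + r)² (n(D, r) = (r + D)² = (D + r)²)
K(f, C) = 1
F(I, d) = -I/3 - d/3 (F(I, d) = -(I + d)/3 = -I/3 - d/3)
(K(n(5, -1), L(-1)) + F(13, 1))² = (1 + (-⅓*13 - ⅓*1))² = (1 + (-13/3 - ⅓))² = (1 - 14/3)² = (-11/3)² = 121/9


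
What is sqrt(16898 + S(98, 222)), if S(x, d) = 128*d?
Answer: sqrt(45314) ≈ 212.87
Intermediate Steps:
sqrt(16898 + S(98, 222)) = sqrt(16898 + 128*222) = sqrt(16898 + 28416) = sqrt(45314)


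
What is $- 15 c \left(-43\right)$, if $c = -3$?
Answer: $-1935$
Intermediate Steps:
$- 15 c \left(-43\right) = \left(-15\right) \left(-3\right) \left(-43\right) = 45 \left(-43\right) = -1935$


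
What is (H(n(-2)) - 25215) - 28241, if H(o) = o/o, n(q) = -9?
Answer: -53455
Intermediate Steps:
H(o) = 1
(H(n(-2)) - 25215) - 28241 = (1 - 25215) - 28241 = -25214 - 28241 = -53455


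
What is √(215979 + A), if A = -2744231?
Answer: 2*I*√632063 ≈ 1590.0*I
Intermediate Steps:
√(215979 + A) = √(215979 - 2744231) = √(-2528252) = 2*I*√632063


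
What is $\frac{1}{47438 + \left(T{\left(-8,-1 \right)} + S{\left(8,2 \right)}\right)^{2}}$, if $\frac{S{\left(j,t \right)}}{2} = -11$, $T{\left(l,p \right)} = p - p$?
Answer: $\frac{1}{47922} \approx 2.0867 \cdot 10^{-5}$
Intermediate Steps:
$T{\left(l,p \right)} = 0$
$S{\left(j,t \right)} = -22$ ($S{\left(j,t \right)} = 2 \left(-11\right) = -22$)
$\frac{1}{47438 + \left(T{\left(-8,-1 \right)} + S{\left(8,2 \right)}\right)^{2}} = \frac{1}{47438 + \left(0 - 22\right)^{2}} = \frac{1}{47438 + \left(-22\right)^{2}} = \frac{1}{47438 + 484} = \frac{1}{47922}$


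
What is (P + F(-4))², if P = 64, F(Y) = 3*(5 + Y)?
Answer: 4489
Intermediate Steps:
F(Y) = 15 + 3*Y
(P + F(-4))² = (64 + (15 + 3*(-4)))² = (64 + (15 - 12))² = (64 + 3)² = 67² = 4489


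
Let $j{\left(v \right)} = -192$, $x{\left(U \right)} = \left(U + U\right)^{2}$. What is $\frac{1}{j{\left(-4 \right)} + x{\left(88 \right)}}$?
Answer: $\frac{1}{30784} \approx 3.2484 \cdot 10^{-5}$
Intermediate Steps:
$x{\left(U \right)} = 4 U^{2}$ ($x{\left(U \right)} = \left(2 U\right)^{2} = 4 U^{2}$)
$\frac{1}{j{\left(-4 \right)} + x{\left(88 \right)}} = \frac{1}{-192 + 4 \cdot 88^{2}} = \frac{1}{-192 + 4 \cdot 7744} = \frac{1}{-192 + 30976} = \frac{1}{30784}$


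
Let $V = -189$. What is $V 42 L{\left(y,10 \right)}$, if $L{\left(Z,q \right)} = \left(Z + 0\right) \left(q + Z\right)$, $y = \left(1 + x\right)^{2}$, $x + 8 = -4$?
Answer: $-125825238$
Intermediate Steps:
$x = -12$ ($x = -8 - 4 = -12$)
$y = 121$ ($y = \left(1 - 12\right)^{2} = \left(-11\right)^{2} = 121$)
$L{\left(Z,q \right)} = Z \left(Z + q\right)$
$V 42 L{\left(y,10 \right)} = \left(-189\right) 42 \cdot 121 \left(121 + 10\right) = - 7938 \cdot 121 \cdot 131 = \left(-7938\right) 15851 = -125825238$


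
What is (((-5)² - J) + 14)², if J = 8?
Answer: 961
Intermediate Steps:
(((-5)² - J) + 14)² = (((-5)² - 1*8) + 14)² = ((25 - 8) + 14)² = (17 + 14)² = 31² = 961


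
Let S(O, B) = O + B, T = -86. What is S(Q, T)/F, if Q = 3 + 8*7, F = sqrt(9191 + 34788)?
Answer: -27*sqrt(43979)/43979 ≈ -0.12875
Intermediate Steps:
F = sqrt(43979) ≈ 209.71
Q = 59 (Q = 3 + 56 = 59)
S(O, B) = B + O
S(Q, T)/F = (-86 + 59)/(sqrt(43979)) = -27*sqrt(43979)/43979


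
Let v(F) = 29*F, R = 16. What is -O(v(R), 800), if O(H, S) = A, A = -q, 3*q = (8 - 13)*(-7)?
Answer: 35/3 ≈ 11.667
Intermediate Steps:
q = 35/3 (q = ((8 - 13)*(-7))/3 = (-5*(-7))/3 = (⅓)*35 = 35/3 ≈ 11.667)
A = -35/3 (A = -1*35/3 = -35/3 ≈ -11.667)
O(H, S) = -35/3
-O(v(R), 800) = -1*(-35/3) = 35/3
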